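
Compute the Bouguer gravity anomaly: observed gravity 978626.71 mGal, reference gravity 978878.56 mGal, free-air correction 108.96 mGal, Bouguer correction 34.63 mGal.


BA = g_obs - g_ref + FAC - BC
= 978626.71 - 978878.56 + 108.96 - 34.63
= -177.52 mGal

-177.52


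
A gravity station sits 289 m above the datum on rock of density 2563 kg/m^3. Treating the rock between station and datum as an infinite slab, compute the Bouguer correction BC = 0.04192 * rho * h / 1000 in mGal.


BC = 0.04192 * rho * h / 1000
= 0.04192 * 2563 * 289 / 1000
= 31.0504 mGal

31.0504


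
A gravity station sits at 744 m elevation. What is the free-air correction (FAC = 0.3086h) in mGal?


FAC = 0.3086 * h
= 0.3086 * 744
= 229.5984 mGal

229.5984


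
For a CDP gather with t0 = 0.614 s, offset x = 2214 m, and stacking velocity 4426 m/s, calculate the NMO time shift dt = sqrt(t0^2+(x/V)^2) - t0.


x/Vnmo = 2214/4426 = 0.500226
(x/Vnmo)^2 = 0.250226
t0^2 = 0.376996
sqrt(0.376996 + 0.250226) = 0.791973
dt = 0.791973 - 0.614 = 0.177973

0.177973


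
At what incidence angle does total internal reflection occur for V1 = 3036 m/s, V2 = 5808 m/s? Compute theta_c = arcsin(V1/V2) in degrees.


V1/V2 = 3036/5808 = 0.522727
theta_c = arcsin(0.522727) = 31.5154 degrees

31.5154


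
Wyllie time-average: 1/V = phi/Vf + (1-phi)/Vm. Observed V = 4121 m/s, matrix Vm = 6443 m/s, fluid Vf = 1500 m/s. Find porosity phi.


1/V - 1/Vm = 1/4121 - 1/6443 = 8.745e-05
1/Vf - 1/Vm = 1/1500 - 1/6443 = 0.00051146
phi = 8.745e-05 / 0.00051146 = 0.171

0.171


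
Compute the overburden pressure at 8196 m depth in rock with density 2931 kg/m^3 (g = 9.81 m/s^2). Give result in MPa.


P = rho * g * z / 1e6
= 2931 * 9.81 * 8196 / 1e6
= 235660489.56 / 1e6
= 235.6605 MPa

235.6605


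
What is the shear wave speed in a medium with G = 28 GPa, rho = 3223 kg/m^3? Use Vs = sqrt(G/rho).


Convert G to Pa: G = 28e9 Pa
Compute G/rho = 28e9 / 3223 = 8687558.1756
Vs = sqrt(8687558.1756) = 2947.47 m/s

2947.47


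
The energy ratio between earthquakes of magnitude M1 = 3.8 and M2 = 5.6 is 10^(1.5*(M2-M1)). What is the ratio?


M2 - M1 = 5.6 - 3.8 = 1.8
1.5 * 1.8 = 2.7
ratio = 10^2.7 = 501.19

501.19


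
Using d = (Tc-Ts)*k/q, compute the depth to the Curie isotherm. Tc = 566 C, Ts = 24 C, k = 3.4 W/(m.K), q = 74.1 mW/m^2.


T_Curie - T_surf = 566 - 24 = 542 C
Convert q to W/m^2: 74.1 mW/m^2 = 0.0741 W/m^2
d = 542 * 3.4 / 0.0741 = 24869.1 m

24869.1


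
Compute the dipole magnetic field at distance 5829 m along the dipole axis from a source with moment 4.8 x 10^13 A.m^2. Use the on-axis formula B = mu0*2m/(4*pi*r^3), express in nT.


m = 4.8 x 10^13 = 48000000000000 A.m^2
2m = 96000000000000 A.m^2
r^3 = 5829^3 = 198053337789
B = (4pi*10^-7) * 96000000000000 / (4*pi * 198053337789) * 1e9
= 120637157.897848 / 2488811644067.44 * 1e9
= 48471.791 nT

48471.791


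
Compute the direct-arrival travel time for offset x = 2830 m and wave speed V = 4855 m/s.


t = x / V
= 2830 / 4855
= 0.5829 s

0.5829


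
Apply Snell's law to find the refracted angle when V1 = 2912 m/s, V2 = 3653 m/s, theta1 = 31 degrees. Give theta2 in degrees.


sin(theta1) = sin(31 deg) = 0.515038
sin(theta2) = V2/V1 * sin(theta1) = 3653/2912 * 0.515038 = 0.646097
theta2 = arcsin(0.646097) = 40.248 degrees

40.248


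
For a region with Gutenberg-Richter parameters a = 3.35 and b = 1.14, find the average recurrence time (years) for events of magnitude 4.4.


log10(N) = 3.35 - 1.14*4.4 = -1.666
N = 10^-1.666 = 0.021577
T = 1/N = 1/0.021577 = 46.3447 years

46.3447


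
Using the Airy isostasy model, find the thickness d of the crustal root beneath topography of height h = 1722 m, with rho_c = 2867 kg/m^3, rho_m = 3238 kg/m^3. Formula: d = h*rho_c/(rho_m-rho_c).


rho_m - rho_c = 3238 - 2867 = 371
d = 1722 * 2867 / 371
= 4936974 / 371
= 13307.21 m

13307.21


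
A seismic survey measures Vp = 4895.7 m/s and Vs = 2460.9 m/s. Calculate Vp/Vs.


Vp/Vs = 4895.7 / 2460.9
= 1.9894

1.9894


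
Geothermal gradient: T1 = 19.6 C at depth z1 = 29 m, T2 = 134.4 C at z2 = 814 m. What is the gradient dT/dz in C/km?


dT = 134.4 - 19.6 = 114.8 C
dz = 814 - 29 = 785 m
gradient = dT/dz * 1000 = 114.8/785 * 1000 = 146.242 C/km

146.242


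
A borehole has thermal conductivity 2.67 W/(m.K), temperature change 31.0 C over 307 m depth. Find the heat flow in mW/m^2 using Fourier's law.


q = k * dT / dz * 1000
= 2.67 * 31.0 / 307 * 1000
= 0.269609 * 1000
= 269.6091 mW/m^2

269.6091


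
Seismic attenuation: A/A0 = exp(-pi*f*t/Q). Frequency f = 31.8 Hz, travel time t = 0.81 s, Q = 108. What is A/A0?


pi*f*t/Q = pi*31.8*0.81/108 = 0.74927
A/A0 = exp(-0.74927) = 0.472712

0.472712


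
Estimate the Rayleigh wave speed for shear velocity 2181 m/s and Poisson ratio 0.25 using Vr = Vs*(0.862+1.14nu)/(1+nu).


Numerator factor = 0.862 + 1.14*0.25 = 1.147
Denominator = 1 + 0.25 = 1.25
Vr = 2181 * 1.147 / 1.25 = 2001.29 m/s

2001.29


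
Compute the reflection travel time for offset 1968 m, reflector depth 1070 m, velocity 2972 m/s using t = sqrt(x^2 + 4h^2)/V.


x^2 + 4h^2 = 1968^2 + 4*1070^2 = 3873024 + 4579600 = 8452624
sqrt(8452624) = 2907.3397
t = 2907.3397 / 2972 = 0.9782 s

0.9782


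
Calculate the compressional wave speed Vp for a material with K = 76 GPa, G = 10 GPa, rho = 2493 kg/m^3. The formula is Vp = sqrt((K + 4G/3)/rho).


First compute the effective modulus:
K + 4G/3 = 76e9 + 4*10e9/3 = 89333333333.33 Pa
Then divide by density:
89333333333.33 / 2493 = 35833667.6026 Pa/(kg/m^3)
Take the square root:
Vp = sqrt(35833667.6026) = 5986.12 m/s

5986.12


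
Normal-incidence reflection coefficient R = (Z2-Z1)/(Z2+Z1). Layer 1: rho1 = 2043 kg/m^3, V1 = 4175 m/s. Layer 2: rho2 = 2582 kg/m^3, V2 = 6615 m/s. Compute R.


Z1 = 2043 * 4175 = 8529525
Z2 = 2582 * 6615 = 17079930
R = (17079930 - 8529525) / (17079930 + 8529525) = 8550405 / 25609455 = 0.3339

0.3339


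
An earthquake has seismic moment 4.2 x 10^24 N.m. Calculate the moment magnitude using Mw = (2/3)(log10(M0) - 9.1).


log10(M0) = log10(4.2 x 10^24) = 24.6232
Mw = 2/3 * (24.6232 - 9.1)
= 2/3 * 15.5232
= 10.35

10.35


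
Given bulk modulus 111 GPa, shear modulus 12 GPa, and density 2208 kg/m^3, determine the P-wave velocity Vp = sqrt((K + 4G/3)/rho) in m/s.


First compute the effective modulus:
K + 4G/3 = 111e9 + 4*12e9/3 = 127000000000.0 Pa
Then divide by density:
127000000000.0 / 2208 = 57518115.942 Pa/(kg/m^3)
Take the square root:
Vp = sqrt(57518115.942) = 7584.07 m/s

7584.07


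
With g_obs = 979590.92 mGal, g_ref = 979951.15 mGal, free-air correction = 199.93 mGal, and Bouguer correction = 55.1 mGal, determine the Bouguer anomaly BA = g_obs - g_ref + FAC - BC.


BA = g_obs - g_ref + FAC - BC
= 979590.92 - 979951.15 + 199.93 - 55.1
= -215.4 mGal

-215.4


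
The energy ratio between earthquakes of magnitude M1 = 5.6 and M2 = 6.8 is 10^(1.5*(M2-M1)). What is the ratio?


M2 - M1 = 6.8 - 5.6 = 1.2
1.5 * 1.2 = 1.8
ratio = 10^1.8 = 63.1

63.1


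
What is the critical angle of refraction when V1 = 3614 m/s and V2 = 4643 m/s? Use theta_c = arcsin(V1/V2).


V1/V2 = 3614/4643 = 0.778376
theta_c = arcsin(0.778376) = 51.1121 degrees

51.1121


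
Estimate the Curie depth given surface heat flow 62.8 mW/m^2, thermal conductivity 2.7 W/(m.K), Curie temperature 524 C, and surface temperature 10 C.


T_Curie - T_surf = 524 - 10 = 514 C
Convert q to W/m^2: 62.8 mW/m^2 = 0.0628 W/m^2
d = 514 * 2.7 / 0.0628 = 22098.73 m

22098.73


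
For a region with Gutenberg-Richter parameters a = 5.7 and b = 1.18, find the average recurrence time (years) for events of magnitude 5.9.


log10(N) = 5.7 - 1.18*5.9 = -1.262
N = 10^-1.262 = 0.054702
T = 1/N = 1/0.054702 = 18.281 years

18.281


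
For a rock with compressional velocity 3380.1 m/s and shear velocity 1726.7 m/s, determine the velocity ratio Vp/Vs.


Vp/Vs = 3380.1 / 1726.7
= 1.9575

1.9575


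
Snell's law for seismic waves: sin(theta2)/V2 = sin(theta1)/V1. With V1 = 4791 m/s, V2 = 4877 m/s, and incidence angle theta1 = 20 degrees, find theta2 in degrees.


sin(theta1) = sin(20 deg) = 0.34202
sin(theta2) = V2/V1 * sin(theta1) = 4877/4791 * 0.34202 = 0.34816
theta2 = arcsin(0.34816) = 20.3748 degrees

20.3748


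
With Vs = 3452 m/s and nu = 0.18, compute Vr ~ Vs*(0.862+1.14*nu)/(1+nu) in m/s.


Numerator factor = 0.862 + 1.14*0.18 = 1.0672
Denominator = 1 + 0.18 = 1.18
Vr = 3452 * 1.0672 / 1.18 = 3122.01 m/s

3122.01


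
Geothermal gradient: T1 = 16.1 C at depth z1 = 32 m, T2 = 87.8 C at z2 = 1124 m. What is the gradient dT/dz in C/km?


dT = 87.8 - 16.1 = 71.7 C
dz = 1124 - 32 = 1092 m
gradient = dT/dz * 1000 = 71.7/1092 * 1000 = 65.6593 C/km

65.6593


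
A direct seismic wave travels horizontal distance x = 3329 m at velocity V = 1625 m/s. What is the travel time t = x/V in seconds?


t = x / V
= 3329 / 1625
= 2.0486 s

2.0486


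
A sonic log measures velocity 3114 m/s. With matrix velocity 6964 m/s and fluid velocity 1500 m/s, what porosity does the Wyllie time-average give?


1/V - 1/Vm = 1/3114 - 1/6964 = 0.00017753
1/Vf - 1/Vm = 1/1500 - 1/6964 = 0.00052307
phi = 0.00017753 / 0.00052307 = 0.3394

0.3394


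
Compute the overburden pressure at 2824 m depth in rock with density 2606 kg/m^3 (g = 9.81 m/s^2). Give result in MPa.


P = rho * g * z / 1e6
= 2606 * 9.81 * 2824 / 1e6
= 72195164.64 / 1e6
= 72.1952 MPa

72.1952


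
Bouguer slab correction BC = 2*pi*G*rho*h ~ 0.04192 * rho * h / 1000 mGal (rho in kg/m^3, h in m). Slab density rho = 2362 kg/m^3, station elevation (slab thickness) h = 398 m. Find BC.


BC = 0.04192 * rho * h / 1000
= 0.04192 * 2362 * 398 / 1000
= 39.408 mGal

39.408


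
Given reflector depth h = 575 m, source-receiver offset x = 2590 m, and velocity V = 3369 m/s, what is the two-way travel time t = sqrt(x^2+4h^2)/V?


x^2 + 4h^2 = 2590^2 + 4*575^2 = 6708100 + 1322500 = 8030600
sqrt(8030600) = 2833.8313
t = 2833.8313 / 3369 = 0.8411 s

0.8411


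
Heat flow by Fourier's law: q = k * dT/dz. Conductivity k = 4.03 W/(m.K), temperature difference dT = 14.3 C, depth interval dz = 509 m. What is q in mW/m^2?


q = k * dT / dz * 1000
= 4.03 * 14.3 / 509 * 1000
= 0.11322 * 1000
= 113.22 mW/m^2

113.22


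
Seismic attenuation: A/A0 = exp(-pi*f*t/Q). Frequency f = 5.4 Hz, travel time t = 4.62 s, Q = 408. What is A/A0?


pi*f*t/Q = pi*5.4*4.62/408 = 0.192099
A/A0 = exp(-0.192099) = 0.825225

0.825225


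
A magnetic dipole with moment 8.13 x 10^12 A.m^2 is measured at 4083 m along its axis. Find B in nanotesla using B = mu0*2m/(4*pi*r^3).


m = 8.13 x 10^12 = 8130000000000 A.m^2
2m = 16260000000000 A.m^2
r^3 = 4083^3 = 68067239787
B = (4pi*10^-7) * 16260000000000 / (4*pi * 68067239787) * 1e9
= 20432918.618948 / 855358161859.9 * 1e9
= 23888.1436 nT

23888.1436


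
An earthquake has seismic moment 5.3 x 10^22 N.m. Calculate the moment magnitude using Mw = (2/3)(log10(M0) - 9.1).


log10(M0) = log10(5.3 x 10^22) = 22.7243
Mw = 2/3 * (22.7243 - 9.1)
= 2/3 * 13.6243
= 9.08

9.08


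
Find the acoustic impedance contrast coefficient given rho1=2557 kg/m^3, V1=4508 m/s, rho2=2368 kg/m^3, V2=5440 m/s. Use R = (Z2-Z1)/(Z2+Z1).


Z1 = 2557 * 4508 = 11526956
Z2 = 2368 * 5440 = 12881920
R = (12881920 - 11526956) / (12881920 + 11526956) = 1354964 / 24408876 = 0.0555

0.0555


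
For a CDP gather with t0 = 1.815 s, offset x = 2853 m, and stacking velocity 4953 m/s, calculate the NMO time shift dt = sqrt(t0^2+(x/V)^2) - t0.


x/Vnmo = 2853/4953 = 0.576015
(x/Vnmo)^2 = 0.331793
t0^2 = 3.294225
sqrt(3.294225 + 0.331793) = 1.904211
dt = 1.904211 - 1.815 = 0.089211

0.089211


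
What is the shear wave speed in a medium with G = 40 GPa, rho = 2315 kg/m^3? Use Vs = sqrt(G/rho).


Convert G to Pa: G = 40e9 Pa
Compute G/rho = 40e9 / 2315 = 17278617.7106
Vs = sqrt(17278617.7106) = 4156.76 m/s

4156.76


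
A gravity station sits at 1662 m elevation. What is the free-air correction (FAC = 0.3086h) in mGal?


FAC = 0.3086 * h
= 0.3086 * 1662
= 512.8932 mGal

512.8932


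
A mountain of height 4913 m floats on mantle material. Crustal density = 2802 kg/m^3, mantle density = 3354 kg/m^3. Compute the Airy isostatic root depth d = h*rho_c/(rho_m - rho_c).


rho_m - rho_c = 3354 - 2802 = 552
d = 4913 * 2802 / 552
= 13766226 / 552
= 24938.82 m

24938.82


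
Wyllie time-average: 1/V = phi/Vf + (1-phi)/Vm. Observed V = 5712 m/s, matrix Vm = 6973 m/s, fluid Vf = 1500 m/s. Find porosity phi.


1/V - 1/Vm = 1/5712 - 1/6973 = 3.166e-05
1/Vf - 1/Vm = 1/1500 - 1/6973 = 0.00052326
phi = 3.166e-05 / 0.00052326 = 0.0605

0.0605


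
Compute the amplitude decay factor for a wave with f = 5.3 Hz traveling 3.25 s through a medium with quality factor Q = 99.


pi*f*t/Q = pi*5.3*3.25/99 = 0.546605
A/A0 = exp(-0.546605) = 0.578912

0.578912


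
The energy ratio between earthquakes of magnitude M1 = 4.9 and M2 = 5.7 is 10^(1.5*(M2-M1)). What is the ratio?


M2 - M1 = 5.7 - 4.9 = 0.8
1.5 * 0.8 = 1.2
ratio = 10^1.2 = 15.85

15.85


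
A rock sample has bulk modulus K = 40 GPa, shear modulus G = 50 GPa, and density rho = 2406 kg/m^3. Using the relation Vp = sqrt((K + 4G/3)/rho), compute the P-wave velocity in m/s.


First compute the effective modulus:
K + 4G/3 = 40e9 + 4*50e9/3 = 106666666666.67 Pa
Then divide by density:
106666666666.67 / 2406 = 44333610.4184 Pa/(kg/m^3)
Take the square root:
Vp = sqrt(44333610.4184) = 6658.35 m/s

6658.35


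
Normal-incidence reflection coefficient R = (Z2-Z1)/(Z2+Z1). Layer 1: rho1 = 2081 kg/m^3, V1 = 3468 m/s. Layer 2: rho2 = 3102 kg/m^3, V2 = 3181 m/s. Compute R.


Z1 = 2081 * 3468 = 7216908
Z2 = 3102 * 3181 = 9867462
R = (9867462 - 7216908) / (9867462 + 7216908) = 2650554 / 17084370 = 0.1551

0.1551


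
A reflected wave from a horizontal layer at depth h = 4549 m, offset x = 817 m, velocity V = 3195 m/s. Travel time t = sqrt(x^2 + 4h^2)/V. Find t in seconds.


x^2 + 4h^2 = 817^2 + 4*4549^2 = 667489 + 82773604 = 83441093
sqrt(83441093) = 9134.6096
t = 9134.6096 / 3195 = 2.859 s

2.859


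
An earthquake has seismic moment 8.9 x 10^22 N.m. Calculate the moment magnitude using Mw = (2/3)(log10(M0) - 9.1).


log10(M0) = log10(8.9 x 10^22) = 22.9494
Mw = 2/3 * (22.9494 - 9.1)
= 2/3 * 13.8494
= 9.23

9.23


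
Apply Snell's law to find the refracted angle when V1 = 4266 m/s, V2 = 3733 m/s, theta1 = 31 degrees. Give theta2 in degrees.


sin(theta1) = sin(31 deg) = 0.515038
sin(theta2) = V2/V1 * sin(theta1) = 3733/4266 * 0.515038 = 0.450688
theta2 = arcsin(0.450688) = 26.7879 degrees

26.7879


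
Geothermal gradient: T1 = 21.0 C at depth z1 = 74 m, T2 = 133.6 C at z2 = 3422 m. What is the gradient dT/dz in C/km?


dT = 133.6 - 21.0 = 112.6 C
dz = 3422 - 74 = 3348 m
gradient = dT/dz * 1000 = 112.6/3348 * 1000 = 33.632 C/km

33.632


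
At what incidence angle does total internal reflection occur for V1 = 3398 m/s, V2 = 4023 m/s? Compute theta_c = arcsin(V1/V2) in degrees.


V1/V2 = 3398/4023 = 0.844643
theta_c = arcsin(0.844643) = 57.6337 degrees

57.6337


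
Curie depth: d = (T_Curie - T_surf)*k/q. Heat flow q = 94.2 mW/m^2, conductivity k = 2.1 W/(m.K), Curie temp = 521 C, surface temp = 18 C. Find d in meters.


T_Curie - T_surf = 521 - 18 = 503 C
Convert q to W/m^2: 94.2 mW/m^2 = 0.0942 W/m^2
d = 503 * 2.1 / 0.0942 = 11213.38 m

11213.38


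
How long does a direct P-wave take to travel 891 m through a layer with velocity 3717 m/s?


t = x / V
= 891 / 3717
= 0.2397 s

0.2397


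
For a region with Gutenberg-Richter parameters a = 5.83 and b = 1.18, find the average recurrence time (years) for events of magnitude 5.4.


log10(N) = 5.83 - 1.18*5.4 = -0.542
N = 10^-0.542 = 0.287078
T = 1/N = 1/0.287078 = 3.4834 years

3.4834


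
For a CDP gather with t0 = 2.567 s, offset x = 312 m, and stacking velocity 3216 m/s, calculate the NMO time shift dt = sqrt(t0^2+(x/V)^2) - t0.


x/Vnmo = 312/3216 = 0.097015
(x/Vnmo)^2 = 0.009412
t0^2 = 6.589489
sqrt(6.589489 + 0.009412) = 2.568833
dt = 2.568833 - 2.567 = 0.001833

0.001833


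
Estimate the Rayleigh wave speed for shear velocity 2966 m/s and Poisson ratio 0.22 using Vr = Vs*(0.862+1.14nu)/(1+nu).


Numerator factor = 0.862 + 1.14*0.22 = 1.1128
Denominator = 1 + 0.22 = 1.22
Vr = 2966 * 1.1128 / 1.22 = 2705.38 m/s

2705.38


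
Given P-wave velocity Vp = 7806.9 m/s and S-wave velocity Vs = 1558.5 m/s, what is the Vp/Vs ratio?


Vp/Vs = 7806.9 / 1558.5
= 5.0092

5.0092


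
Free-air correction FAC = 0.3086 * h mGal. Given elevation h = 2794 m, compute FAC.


FAC = 0.3086 * h
= 0.3086 * 2794
= 862.2284 mGal

862.2284


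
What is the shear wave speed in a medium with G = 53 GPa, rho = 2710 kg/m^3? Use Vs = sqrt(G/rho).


Convert G to Pa: G = 53e9 Pa
Compute G/rho = 53e9 / 2710 = 19557195.572
Vs = sqrt(19557195.572) = 4422.35 m/s

4422.35


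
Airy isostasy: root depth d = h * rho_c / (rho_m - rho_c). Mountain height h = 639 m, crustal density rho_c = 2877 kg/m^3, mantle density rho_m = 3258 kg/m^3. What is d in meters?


rho_m - rho_c = 3258 - 2877 = 381
d = 639 * 2877 / 381
= 1838403 / 381
= 4825.2 m

4825.2


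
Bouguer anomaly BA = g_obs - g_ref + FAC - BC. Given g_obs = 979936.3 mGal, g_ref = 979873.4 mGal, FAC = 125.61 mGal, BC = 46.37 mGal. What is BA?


BA = g_obs - g_ref + FAC - BC
= 979936.3 - 979873.4 + 125.61 - 46.37
= 142.14 mGal

142.14


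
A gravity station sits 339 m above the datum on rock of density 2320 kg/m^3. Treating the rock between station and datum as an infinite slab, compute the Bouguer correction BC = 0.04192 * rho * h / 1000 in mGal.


BC = 0.04192 * rho * h / 1000
= 0.04192 * 2320 * 339 / 1000
= 32.9692 mGal

32.9692


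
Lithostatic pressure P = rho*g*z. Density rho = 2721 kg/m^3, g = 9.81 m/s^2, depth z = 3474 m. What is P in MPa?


P = rho * g * z / 1e6
= 2721 * 9.81 * 3474 / 1e6
= 92731516.74 / 1e6
= 92.7315 MPa

92.7315


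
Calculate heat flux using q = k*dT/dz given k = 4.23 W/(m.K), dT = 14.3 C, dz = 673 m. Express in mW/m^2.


q = k * dT / dz * 1000
= 4.23 * 14.3 / 673 * 1000
= 0.08988 * 1000
= 89.8796 mW/m^2

89.8796


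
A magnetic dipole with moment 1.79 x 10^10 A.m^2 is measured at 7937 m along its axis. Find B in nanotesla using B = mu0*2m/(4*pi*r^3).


m = 1.79 x 10^10 = 17900000000 A.m^2
2m = 35800000000 A.m^2
r^3 = 7937^3 = 499999005953
B = (4pi*10^-7) * 35800000000 / (4*pi * 499999005953) * 1e9
= 44987.606799 / 6283172815616.58 * 1e9
= 7.16 nT

7.16


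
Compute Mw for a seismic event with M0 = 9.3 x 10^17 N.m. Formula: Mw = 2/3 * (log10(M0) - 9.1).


log10(M0) = log10(9.3 x 10^17) = 17.9685
Mw = 2/3 * (17.9685 - 9.1)
= 2/3 * 8.8685
= 5.91

5.91


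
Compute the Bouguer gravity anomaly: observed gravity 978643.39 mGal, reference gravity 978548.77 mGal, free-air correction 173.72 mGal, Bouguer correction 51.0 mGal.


BA = g_obs - g_ref + FAC - BC
= 978643.39 - 978548.77 + 173.72 - 51.0
= 217.34 mGal

217.34


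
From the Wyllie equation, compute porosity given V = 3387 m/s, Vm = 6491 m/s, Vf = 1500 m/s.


1/V - 1/Vm = 1/3387 - 1/6491 = 0.00014119
1/Vf - 1/Vm = 1/1500 - 1/6491 = 0.00051261
phi = 0.00014119 / 0.00051261 = 0.2754

0.2754


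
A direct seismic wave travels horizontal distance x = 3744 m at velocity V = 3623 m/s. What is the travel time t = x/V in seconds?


t = x / V
= 3744 / 3623
= 1.0334 s

1.0334


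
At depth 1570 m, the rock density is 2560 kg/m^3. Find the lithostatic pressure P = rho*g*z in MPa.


P = rho * g * z / 1e6
= 2560 * 9.81 * 1570 / 1e6
= 39428352.0 / 1e6
= 39.4284 MPa

39.4284


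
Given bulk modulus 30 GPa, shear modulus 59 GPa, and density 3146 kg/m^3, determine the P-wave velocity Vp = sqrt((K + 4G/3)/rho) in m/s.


First compute the effective modulus:
K + 4G/3 = 30e9 + 4*59e9/3 = 108666666666.67 Pa
Then divide by density:
108666666666.67 / 3146 = 34541216.3594 Pa/(kg/m^3)
Take the square root:
Vp = sqrt(34541216.3594) = 5877.18 m/s

5877.18


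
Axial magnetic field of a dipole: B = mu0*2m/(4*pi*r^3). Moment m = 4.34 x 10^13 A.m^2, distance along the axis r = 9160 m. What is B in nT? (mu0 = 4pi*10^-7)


m = 4.34 x 10^13 = 43400000000000 A.m^2
2m = 86800000000000 A.m^2
r^3 = 9160^3 = 768575296000
B = (4pi*10^-7) * 86800000000000 / (4*pi * 768575296000) * 1e9
= 109076096.932638 / 9658202014576.8 * 1e9
= 11293.6235 nT

11293.6235


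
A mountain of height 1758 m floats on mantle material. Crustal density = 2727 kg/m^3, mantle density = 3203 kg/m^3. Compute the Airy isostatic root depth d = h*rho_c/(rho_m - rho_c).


rho_m - rho_c = 3203 - 2727 = 476
d = 1758 * 2727 / 476
= 4794066 / 476
= 10071.57 m

10071.57


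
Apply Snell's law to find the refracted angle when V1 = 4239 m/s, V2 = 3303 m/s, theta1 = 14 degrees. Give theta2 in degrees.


sin(theta1) = sin(14 deg) = 0.241922
sin(theta2) = V2/V1 * sin(theta1) = 3303/4239 * 0.241922 = 0.188504
theta2 = arcsin(0.188504) = 10.8655 degrees

10.8655


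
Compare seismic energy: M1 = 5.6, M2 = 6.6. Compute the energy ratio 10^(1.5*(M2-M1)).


M2 - M1 = 6.6 - 5.6 = 1.0
1.5 * 1.0 = 1.5
ratio = 10^1.5 = 31.62

31.62


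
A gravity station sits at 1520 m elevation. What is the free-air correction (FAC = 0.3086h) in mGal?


FAC = 0.3086 * h
= 0.3086 * 1520
= 469.072 mGal

469.072


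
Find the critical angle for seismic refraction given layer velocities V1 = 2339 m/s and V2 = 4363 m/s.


V1/V2 = 2339/4363 = 0.536099
theta_c = arcsin(0.536099) = 32.4185 degrees

32.4185


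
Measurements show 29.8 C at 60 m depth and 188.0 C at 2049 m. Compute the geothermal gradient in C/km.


dT = 188.0 - 29.8 = 158.2 C
dz = 2049 - 60 = 1989 m
gradient = dT/dz * 1000 = 158.2/1989 * 1000 = 79.5375 C/km

79.5375


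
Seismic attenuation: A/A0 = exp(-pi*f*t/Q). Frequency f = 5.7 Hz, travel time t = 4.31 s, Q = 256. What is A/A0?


pi*f*t/Q = pi*5.7*4.31/256 = 0.301482
A/A0 = exp(-0.301482) = 0.739721

0.739721


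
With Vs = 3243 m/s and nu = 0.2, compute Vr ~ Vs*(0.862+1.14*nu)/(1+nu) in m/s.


Numerator factor = 0.862 + 1.14*0.2 = 1.09
Denominator = 1 + 0.2 = 1.2
Vr = 3243 * 1.09 / 1.2 = 2945.72 m/s

2945.72


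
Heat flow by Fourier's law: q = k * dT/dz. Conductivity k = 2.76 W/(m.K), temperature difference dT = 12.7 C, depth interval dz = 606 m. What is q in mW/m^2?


q = k * dT / dz * 1000
= 2.76 * 12.7 / 606 * 1000
= 0.057842 * 1000
= 57.8416 mW/m^2

57.8416


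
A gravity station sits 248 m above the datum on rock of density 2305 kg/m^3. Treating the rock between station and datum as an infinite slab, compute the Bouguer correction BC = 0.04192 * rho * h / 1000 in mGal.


BC = 0.04192 * rho * h / 1000
= 0.04192 * 2305 * 248 / 1000
= 23.9631 mGal

23.9631


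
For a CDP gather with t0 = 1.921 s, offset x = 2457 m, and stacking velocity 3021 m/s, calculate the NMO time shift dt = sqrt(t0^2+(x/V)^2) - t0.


x/Vnmo = 2457/3021 = 0.813307
(x/Vnmo)^2 = 0.661468
t0^2 = 3.690241
sqrt(3.690241 + 0.661468) = 2.086075
dt = 2.086075 - 1.921 = 0.165075

0.165075


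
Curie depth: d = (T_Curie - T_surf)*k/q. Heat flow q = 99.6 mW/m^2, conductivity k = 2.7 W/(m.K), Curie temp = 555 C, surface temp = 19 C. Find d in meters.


T_Curie - T_surf = 555 - 19 = 536 C
Convert q to W/m^2: 99.6 mW/m^2 = 0.0996 W/m^2
d = 536 * 2.7 / 0.0996 = 14530.12 m

14530.12


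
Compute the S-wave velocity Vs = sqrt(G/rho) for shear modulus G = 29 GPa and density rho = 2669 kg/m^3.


Convert G to Pa: G = 29e9 Pa
Compute G/rho = 29e9 / 2669 = 10865492.6939
Vs = sqrt(10865492.6939) = 3296.28 m/s

3296.28


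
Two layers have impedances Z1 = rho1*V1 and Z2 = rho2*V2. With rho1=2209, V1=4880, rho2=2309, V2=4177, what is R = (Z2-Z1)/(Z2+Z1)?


Z1 = 2209 * 4880 = 10779920
Z2 = 2309 * 4177 = 9644693
R = (9644693 - 10779920) / (9644693 + 10779920) = -1135227 / 20424613 = -0.0556

-0.0556


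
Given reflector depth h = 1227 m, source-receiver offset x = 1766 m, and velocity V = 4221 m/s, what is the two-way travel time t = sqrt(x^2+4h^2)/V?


x^2 + 4h^2 = 1766^2 + 4*1227^2 = 3118756 + 6022116 = 9140872
sqrt(9140872) = 3023.3875
t = 3023.3875 / 4221 = 0.7163 s

0.7163


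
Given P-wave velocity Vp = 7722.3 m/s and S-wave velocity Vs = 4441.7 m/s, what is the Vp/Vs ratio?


Vp/Vs = 7722.3 / 4441.7
= 1.7386

1.7386


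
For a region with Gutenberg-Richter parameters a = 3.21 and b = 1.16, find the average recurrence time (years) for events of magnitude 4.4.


log10(N) = 3.21 - 1.16*4.4 = -1.894
N = 10^-1.894 = 0.012764
T = 1/N = 1/0.012764 = 78.343 years

78.343


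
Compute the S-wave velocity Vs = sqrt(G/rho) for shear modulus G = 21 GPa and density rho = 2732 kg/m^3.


Convert G to Pa: G = 21e9 Pa
Compute G/rho = 21e9 / 2732 = 7686676.4275
Vs = sqrt(7686676.4275) = 2772.49 m/s

2772.49


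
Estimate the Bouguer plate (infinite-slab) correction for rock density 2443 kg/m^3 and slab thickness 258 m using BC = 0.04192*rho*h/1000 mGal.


BC = 0.04192 * rho * h / 1000
= 0.04192 * 2443 * 258 / 1000
= 26.4219 mGal

26.4219


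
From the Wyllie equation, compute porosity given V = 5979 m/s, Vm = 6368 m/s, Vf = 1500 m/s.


1/V - 1/Vm = 1/5979 - 1/6368 = 1.022e-05
1/Vf - 1/Vm = 1/1500 - 1/6368 = 0.00050963
phi = 1.022e-05 / 0.00050963 = 0.02

0.02


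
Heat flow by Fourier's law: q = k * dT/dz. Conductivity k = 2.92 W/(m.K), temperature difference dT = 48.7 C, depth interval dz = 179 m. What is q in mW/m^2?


q = k * dT / dz * 1000
= 2.92 * 48.7 / 179 * 1000
= 0.794436 * 1000
= 794.4358 mW/m^2

794.4358


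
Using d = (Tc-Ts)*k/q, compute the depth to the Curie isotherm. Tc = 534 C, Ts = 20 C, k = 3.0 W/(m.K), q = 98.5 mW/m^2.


T_Curie - T_surf = 534 - 20 = 514 C
Convert q to W/m^2: 98.5 mW/m^2 = 0.0985 W/m^2
d = 514 * 3.0 / 0.0985 = 15654.82 m

15654.82


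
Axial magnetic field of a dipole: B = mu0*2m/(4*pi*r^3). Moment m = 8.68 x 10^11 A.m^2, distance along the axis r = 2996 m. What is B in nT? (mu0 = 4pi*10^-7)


m = 8.68 x 10^11 = 868000000000 A.m^2
2m = 1736000000000 A.m^2
r^3 = 2996^3 = 26892143936
B = (4pi*10^-7) * 1736000000000 / (4*pi * 26892143936) * 1e9
= 2181521.938653 / 337936647314.47 * 1e9
= 6455.4169 nT

6455.4169


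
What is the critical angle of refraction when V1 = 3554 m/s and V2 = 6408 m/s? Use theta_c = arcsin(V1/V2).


V1/V2 = 3554/6408 = 0.554619
theta_c = arcsin(0.554619) = 33.6845 degrees

33.6845


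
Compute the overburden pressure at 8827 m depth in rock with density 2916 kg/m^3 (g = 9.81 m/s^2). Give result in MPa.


P = rho * g * z / 1e6
= 2916 * 9.81 * 8827 / 1e6
= 252504808.92 / 1e6
= 252.5048 MPa

252.5048


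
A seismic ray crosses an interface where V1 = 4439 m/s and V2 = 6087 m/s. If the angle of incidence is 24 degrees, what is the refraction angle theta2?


sin(theta1) = sin(24 deg) = 0.406737
sin(theta2) = V2/V1 * sin(theta1) = 6087/4439 * 0.406737 = 0.55774
theta2 = arcsin(0.55774) = 33.8996 degrees

33.8996


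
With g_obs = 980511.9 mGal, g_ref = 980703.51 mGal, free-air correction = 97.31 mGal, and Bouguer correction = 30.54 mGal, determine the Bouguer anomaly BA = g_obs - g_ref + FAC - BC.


BA = g_obs - g_ref + FAC - BC
= 980511.9 - 980703.51 + 97.31 - 30.54
= -124.84 mGal

-124.84


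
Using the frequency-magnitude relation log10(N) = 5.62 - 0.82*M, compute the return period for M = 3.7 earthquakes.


log10(N) = 5.62 - 0.82*3.7 = 2.586
N = 10^2.586 = 385.478358
T = 1/N = 1/385.478358 = 0.0026 years

0.0026


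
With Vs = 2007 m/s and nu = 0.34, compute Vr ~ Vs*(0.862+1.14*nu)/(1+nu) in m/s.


Numerator factor = 0.862 + 1.14*0.34 = 1.2496
Denominator = 1 + 0.34 = 1.34
Vr = 2007 * 1.2496 / 1.34 = 1871.6 m/s

1871.6


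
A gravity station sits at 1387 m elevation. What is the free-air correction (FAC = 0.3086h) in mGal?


FAC = 0.3086 * h
= 0.3086 * 1387
= 428.0282 mGal

428.0282


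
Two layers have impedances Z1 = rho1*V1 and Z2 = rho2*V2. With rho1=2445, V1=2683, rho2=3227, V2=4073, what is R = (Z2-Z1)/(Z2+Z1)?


Z1 = 2445 * 2683 = 6559935
Z2 = 3227 * 4073 = 13143571
R = (13143571 - 6559935) / (13143571 + 6559935) = 6583636 / 19703506 = 0.3341

0.3341


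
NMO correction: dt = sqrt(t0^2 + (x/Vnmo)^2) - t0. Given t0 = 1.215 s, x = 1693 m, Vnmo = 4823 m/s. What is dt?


x/Vnmo = 1693/4823 = 0.351026
(x/Vnmo)^2 = 0.123219
t0^2 = 1.476225
sqrt(1.476225 + 0.123219) = 1.264691
dt = 1.264691 - 1.215 = 0.049691

0.049691


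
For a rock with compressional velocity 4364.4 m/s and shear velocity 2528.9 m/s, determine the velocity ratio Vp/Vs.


Vp/Vs = 4364.4 / 2528.9
= 1.7258

1.7258


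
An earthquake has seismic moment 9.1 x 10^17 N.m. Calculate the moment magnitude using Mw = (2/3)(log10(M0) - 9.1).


log10(M0) = log10(9.1 x 10^17) = 17.959
Mw = 2/3 * (17.959 - 9.1)
= 2/3 * 8.859
= 5.91

5.91


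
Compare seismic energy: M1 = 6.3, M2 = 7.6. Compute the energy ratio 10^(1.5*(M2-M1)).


M2 - M1 = 7.6 - 6.3 = 1.3
1.5 * 1.3 = 1.95
ratio = 10^1.95 = 89.13

89.13


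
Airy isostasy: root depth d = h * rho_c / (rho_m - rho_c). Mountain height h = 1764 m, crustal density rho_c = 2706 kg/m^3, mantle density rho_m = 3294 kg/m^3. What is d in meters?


rho_m - rho_c = 3294 - 2706 = 588
d = 1764 * 2706 / 588
= 4773384 / 588
= 8118.0 m

8118.0


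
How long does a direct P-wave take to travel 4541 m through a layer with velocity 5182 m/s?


t = x / V
= 4541 / 5182
= 0.8763 s

0.8763


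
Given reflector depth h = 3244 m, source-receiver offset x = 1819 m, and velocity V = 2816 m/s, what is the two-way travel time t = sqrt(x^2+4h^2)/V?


x^2 + 4h^2 = 1819^2 + 4*3244^2 = 3308761 + 42094144 = 45402905
sqrt(45402905) = 6738.1678
t = 6738.1678 / 2816 = 2.3928 s

2.3928


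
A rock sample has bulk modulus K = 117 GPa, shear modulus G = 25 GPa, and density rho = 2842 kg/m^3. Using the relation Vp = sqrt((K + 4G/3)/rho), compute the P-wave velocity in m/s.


First compute the effective modulus:
K + 4G/3 = 117e9 + 4*25e9/3 = 150333333333.33 Pa
Then divide by density:
150333333333.33 / 2842 = 52897020.8773 Pa/(kg/m^3)
Take the square root:
Vp = sqrt(52897020.8773) = 7273.03 m/s

7273.03


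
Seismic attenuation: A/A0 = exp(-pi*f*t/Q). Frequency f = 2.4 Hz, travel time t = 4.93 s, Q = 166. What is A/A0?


pi*f*t/Q = pi*2.4*4.93/166 = 0.223924
A/A0 = exp(-0.223924) = 0.799376

0.799376


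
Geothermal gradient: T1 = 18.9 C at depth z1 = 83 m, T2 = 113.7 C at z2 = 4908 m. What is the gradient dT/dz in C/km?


dT = 113.7 - 18.9 = 94.8 C
dz = 4908 - 83 = 4825 m
gradient = dT/dz * 1000 = 94.8/4825 * 1000 = 19.6477 C/km

19.6477


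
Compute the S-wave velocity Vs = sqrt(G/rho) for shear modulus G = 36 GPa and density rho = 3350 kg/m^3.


Convert G to Pa: G = 36e9 Pa
Compute G/rho = 36e9 / 3350 = 10746268.6567
Vs = sqrt(10746268.6567) = 3278.15 m/s

3278.15


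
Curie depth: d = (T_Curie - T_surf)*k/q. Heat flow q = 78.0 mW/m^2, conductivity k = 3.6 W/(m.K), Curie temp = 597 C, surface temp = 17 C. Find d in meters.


T_Curie - T_surf = 597 - 17 = 580 C
Convert q to W/m^2: 78.0 mW/m^2 = 0.078 W/m^2
d = 580 * 3.6 / 0.078 = 26769.23 m

26769.23


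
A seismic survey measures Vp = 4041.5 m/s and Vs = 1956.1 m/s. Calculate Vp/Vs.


Vp/Vs = 4041.5 / 1956.1
= 2.0661

2.0661


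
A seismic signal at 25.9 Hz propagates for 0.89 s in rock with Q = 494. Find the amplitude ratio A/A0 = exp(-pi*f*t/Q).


pi*f*t/Q = pi*25.9*0.89/494 = 0.146593
A/A0 = exp(-0.146593) = 0.863646

0.863646


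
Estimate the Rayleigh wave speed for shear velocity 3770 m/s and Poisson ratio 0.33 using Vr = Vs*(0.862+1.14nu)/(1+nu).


Numerator factor = 0.862 + 1.14*0.33 = 1.2382
Denominator = 1 + 0.33 = 1.33
Vr = 3770 * 1.2382 / 1.33 = 3509.78 m/s

3509.78


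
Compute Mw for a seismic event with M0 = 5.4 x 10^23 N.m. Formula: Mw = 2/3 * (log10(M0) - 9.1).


log10(M0) = log10(5.4 x 10^23) = 23.7324
Mw = 2/3 * (23.7324 - 9.1)
= 2/3 * 14.6324
= 9.75

9.75


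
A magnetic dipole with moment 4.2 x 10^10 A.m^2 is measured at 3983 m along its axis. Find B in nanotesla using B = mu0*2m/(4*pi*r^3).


m = 4.2 x 10^10 = 42000000000 A.m^2
2m = 84000000000 A.m^2
r^3 = 3983^3 = 63187463087
B = (4pi*10^-7) * 84000000000 / (4*pi * 63187463087) * 1e9
= 105557.513161 / 794037079332.38 * 1e9
= 132.9378 nT

132.9378


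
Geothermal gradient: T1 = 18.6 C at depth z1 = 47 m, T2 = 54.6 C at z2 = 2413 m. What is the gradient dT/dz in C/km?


dT = 54.6 - 18.6 = 36.0 C
dz = 2413 - 47 = 2366 m
gradient = dT/dz * 1000 = 36.0/2366 * 1000 = 15.2156 C/km

15.2156


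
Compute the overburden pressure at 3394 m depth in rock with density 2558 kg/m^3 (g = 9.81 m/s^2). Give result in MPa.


P = rho * g * z / 1e6
= 2558 * 9.81 * 3394 / 1e6
= 85168968.12 / 1e6
= 85.169 MPa

85.169


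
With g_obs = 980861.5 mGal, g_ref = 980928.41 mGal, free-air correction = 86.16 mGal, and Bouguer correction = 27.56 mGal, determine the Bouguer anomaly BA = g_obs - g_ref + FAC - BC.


BA = g_obs - g_ref + FAC - BC
= 980861.5 - 980928.41 + 86.16 - 27.56
= -8.31 mGal

-8.31


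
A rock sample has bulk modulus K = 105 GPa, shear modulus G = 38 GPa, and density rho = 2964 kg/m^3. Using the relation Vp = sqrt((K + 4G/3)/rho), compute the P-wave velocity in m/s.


First compute the effective modulus:
K + 4G/3 = 105e9 + 4*38e9/3 = 155666666666.67 Pa
Then divide by density:
155666666666.67 / 2964 = 52519118.3086 Pa/(kg/m^3)
Take the square root:
Vp = sqrt(52519118.3086) = 7247.01 m/s

7247.01


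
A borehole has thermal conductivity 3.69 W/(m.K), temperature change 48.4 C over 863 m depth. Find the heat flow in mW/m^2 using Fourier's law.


q = k * dT / dz * 1000
= 3.69 * 48.4 / 863 * 1000
= 0.206948 * 1000
= 206.9479 mW/m^2

206.9479


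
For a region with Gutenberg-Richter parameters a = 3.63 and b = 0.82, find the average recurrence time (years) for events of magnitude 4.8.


log10(N) = 3.63 - 0.82*4.8 = -0.306
N = 10^-0.306 = 0.494311
T = 1/N = 1/0.494311 = 2.023 years

2.023


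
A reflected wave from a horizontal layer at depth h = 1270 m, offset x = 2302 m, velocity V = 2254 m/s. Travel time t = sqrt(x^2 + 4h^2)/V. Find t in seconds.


x^2 + 4h^2 = 2302^2 + 4*1270^2 = 5299204 + 6451600 = 11750804
sqrt(11750804) = 3427.9446
t = 3427.9446 / 2254 = 1.5208 s

1.5208


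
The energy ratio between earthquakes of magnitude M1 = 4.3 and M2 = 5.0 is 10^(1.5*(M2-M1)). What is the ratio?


M2 - M1 = 5.0 - 4.3 = 0.7
1.5 * 0.7 = 1.05
ratio = 10^1.05 = 11.22

11.22


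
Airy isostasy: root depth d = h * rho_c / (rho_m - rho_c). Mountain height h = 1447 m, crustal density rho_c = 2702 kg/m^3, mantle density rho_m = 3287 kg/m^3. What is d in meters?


rho_m - rho_c = 3287 - 2702 = 585
d = 1447 * 2702 / 585
= 3909794 / 585
= 6683.41 m

6683.41


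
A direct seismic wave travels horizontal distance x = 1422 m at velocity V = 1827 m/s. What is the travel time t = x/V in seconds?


t = x / V
= 1422 / 1827
= 0.7783 s

0.7783


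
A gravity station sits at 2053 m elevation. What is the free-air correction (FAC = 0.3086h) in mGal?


FAC = 0.3086 * h
= 0.3086 * 2053
= 633.5558 mGal

633.5558


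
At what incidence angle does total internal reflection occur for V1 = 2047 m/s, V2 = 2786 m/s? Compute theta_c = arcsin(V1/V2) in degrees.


V1/V2 = 2047/2786 = 0.734745
theta_c = arcsin(0.734745) = 47.2857 degrees

47.2857


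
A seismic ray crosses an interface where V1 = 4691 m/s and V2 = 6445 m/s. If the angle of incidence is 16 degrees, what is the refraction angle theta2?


sin(theta1) = sin(16 deg) = 0.275637
sin(theta2) = V2/V1 * sin(theta1) = 6445/4691 * 0.275637 = 0.3787
theta2 = arcsin(0.3787) = 22.2532 degrees

22.2532


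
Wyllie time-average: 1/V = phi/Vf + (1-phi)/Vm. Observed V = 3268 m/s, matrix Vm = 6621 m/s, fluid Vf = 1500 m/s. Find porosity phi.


1/V - 1/Vm = 1/3268 - 1/6621 = 0.00015496
1/Vf - 1/Vm = 1/1500 - 1/6621 = 0.00051563
phi = 0.00015496 / 0.00051563 = 0.3005

0.3005


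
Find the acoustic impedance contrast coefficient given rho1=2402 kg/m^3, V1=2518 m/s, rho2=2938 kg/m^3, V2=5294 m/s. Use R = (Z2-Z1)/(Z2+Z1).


Z1 = 2402 * 2518 = 6048236
Z2 = 2938 * 5294 = 15553772
R = (15553772 - 6048236) / (15553772 + 6048236) = 9505536 / 21602008 = 0.44

0.44


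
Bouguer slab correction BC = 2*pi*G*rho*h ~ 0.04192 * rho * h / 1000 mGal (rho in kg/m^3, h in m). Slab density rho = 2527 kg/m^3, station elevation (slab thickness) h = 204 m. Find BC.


BC = 0.04192 * rho * h / 1000
= 0.04192 * 2527 * 204 / 1000
= 21.6101 mGal

21.6101


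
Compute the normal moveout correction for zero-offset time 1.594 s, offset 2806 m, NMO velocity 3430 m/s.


x/Vnmo = 2806/3430 = 0.818076
(x/Vnmo)^2 = 0.669248
t0^2 = 2.540836
sqrt(2.540836 + 0.669248) = 1.791671
dt = 1.791671 - 1.594 = 0.197671

0.197671


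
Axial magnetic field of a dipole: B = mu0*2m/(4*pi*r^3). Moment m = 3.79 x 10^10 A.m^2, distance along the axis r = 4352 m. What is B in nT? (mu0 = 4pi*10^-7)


m = 3.79 x 10^10 = 37900000000 A.m^2
2m = 75800000000 A.m^2
r^3 = 4352^3 = 82426462208
B = (4pi*10^-7) * 75800000000 / (4*pi * 82426462208) * 1e9
= 95253.089257 / 1035801472536.2 * 1e9
= 91.9608 nT

91.9608


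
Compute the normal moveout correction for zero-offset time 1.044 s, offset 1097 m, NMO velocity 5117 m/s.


x/Vnmo = 1097/5117 = 0.214383
(x/Vnmo)^2 = 0.04596
t0^2 = 1.089936
sqrt(1.089936 + 0.04596) = 1.065784
dt = 1.065784 - 1.044 = 0.021784

0.021784


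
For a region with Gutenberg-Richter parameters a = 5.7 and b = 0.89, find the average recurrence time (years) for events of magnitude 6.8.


log10(N) = 5.7 - 0.89*6.8 = -0.352
N = 10^-0.352 = 0.444631
T = 1/N = 1/0.444631 = 2.2491 years

2.2491


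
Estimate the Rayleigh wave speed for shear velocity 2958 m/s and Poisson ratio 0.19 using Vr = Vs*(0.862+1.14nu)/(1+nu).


Numerator factor = 0.862 + 1.14*0.19 = 1.0786
Denominator = 1 + 0.19 = 1.19
Vr = 2958 * 1.0786 / 1.19 = 2681.09 m/s

2681.09


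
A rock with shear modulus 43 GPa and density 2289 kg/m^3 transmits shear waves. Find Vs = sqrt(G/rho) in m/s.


Convert G to Pa: G = 43e9 Pa
Compute G/rho = 43e9 / 2289 = 18785495.8497
Vs = sqrt(18785495.8497) = 4334.22 m/s

4334.22


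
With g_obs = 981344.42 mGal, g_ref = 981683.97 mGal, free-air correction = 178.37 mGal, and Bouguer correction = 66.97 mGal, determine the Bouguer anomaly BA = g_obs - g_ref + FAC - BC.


BA = g_obs - g_ref + FAC - BC
= 981344.42 - 981683.97 + 178.37 - 66.97
= -228.15 mGal

-228.15


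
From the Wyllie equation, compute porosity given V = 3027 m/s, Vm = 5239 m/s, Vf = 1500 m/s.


1/V - 1/Vm = 1/3027 - 1/5239 = 0.00013948
1/Vf - 1/Vm = 1/1500 - 1/5239 = 0.00047579
phi = 0.00013948 / 0.00047579 = 0.2932

0.2932


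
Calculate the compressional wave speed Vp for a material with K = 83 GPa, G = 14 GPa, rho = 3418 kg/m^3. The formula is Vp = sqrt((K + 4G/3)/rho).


First compute the effective modulus:
K + 4G/3 = 83e9 + 4*14e9/3 = 101666666666.67 Pa
Then divide by density:
101666666666.67 / 3418 = 29744489.9551 Pa/(kg/m^3)
Take the square root:
Vp = sqrt(29744489.9551) = 5453.85 m/s

5453.85


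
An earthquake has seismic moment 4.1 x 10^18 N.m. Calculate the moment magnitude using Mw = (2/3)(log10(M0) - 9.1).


log10(M0) = log10(4.1 x 10^18) = 18.6128
Mw = 2/3 * (18.6128 - 9.1)
= 2/3 * 9.5128
= 6.34

6.34


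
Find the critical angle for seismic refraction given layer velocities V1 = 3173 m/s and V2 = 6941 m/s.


V1/V2 = 3173/6941 = 0.457139
theta_c = arcsin(0.457139) = 27.2026 degrees

27.2026


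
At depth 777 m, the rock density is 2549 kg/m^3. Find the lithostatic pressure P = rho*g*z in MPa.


P = rho * g * z / 1e6
= 2549 * 9.81 * 777 / 1e6
= 19429421.13 / 1e6
= 19.4294 MPa

19.4294
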